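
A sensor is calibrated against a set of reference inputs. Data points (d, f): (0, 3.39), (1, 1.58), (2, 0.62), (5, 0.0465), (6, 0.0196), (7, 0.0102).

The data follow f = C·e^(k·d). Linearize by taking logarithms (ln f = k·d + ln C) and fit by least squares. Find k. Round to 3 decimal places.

k = -0.848

Taking logs, ln f = k·d + ln C, so regress ln f on d.
Σd = 21.0000, Σ(d)² = 115.0000, Σln f = -10.3857, Σd·ln f = -71.5311.
Equations: 115.0000·k + 21.0000·ln C = -71.5311;  21.0000·k + 6·ln C = -10.3857.
Δ = 115.0000·6 − (21.0000)² = 249.0000; k = (-71.5311·6 − 21.0000·-10.3857)/249.0000 = -0.84774, ln C = (115.0000·-10.3857 − 21.0000·-71.5311)/249.0000 = 1.23614.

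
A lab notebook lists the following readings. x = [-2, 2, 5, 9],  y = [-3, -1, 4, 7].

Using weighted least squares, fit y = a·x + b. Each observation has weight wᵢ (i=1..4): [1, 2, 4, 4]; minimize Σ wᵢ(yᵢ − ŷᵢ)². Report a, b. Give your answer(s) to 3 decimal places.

a = 0.986, b = -1.654

MᵀWM·[a, b]ᵀ = MᵀWy reads: 436·a + 58·b = 334;  58·a + 11·b = 39.
(Σwᵢ·x·x = 436, Σwᵢ·x = 58, Σwᵢ·1 = 11, Σwᵢ·x·y = 334, Σwᵢ·y = 39.)
det = 436·11 − 58² = 1432.
a = (334·11 − 58·39)/1432 = 353/358; b = (436·39 − 58·334)/1432 = -296/179.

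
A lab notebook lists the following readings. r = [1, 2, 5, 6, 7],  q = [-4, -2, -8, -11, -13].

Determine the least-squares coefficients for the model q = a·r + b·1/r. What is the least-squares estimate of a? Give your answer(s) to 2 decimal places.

a = -1.73

Normal-equation sums: Σr·r = 115, Σr·1/r = 5, Σ1/r·1/r = 29507/22050.
And Σr·q = -205, Σ1/r·q = -2161/210.
Normal equations: [[115, 5]; [5, 29507/22050]]·[a, b]ᵀ = [-205, -2161/210]ᵀ.
det = 115·(29507/22050) − 5² = 568411/4410.
a = ((-205)·(29507/22050) − 5·(-2161/210))/(568411/4410) = -982882/568411; b = (115·(-2161/210) − 5·(-205))/(568411/4410) = -698565/568411.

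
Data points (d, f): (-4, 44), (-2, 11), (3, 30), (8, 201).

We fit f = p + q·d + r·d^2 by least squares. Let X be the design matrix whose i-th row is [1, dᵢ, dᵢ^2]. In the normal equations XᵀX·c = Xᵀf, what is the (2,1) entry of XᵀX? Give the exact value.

5

Row 2 ↔ basis d, column 1 ↔ basis 1, so (XᵀX)_{2,1} = Σᵢ d = (-4)·(1) + (-2)·(1) + (3)·(1) + (8)·(1) = 5.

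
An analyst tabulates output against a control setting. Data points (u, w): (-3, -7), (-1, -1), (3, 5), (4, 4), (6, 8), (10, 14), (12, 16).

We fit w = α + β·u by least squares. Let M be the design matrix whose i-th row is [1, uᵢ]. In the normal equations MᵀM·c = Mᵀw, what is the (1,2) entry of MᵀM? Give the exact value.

31

Row 1 ↔ basis 1, column 2 ↔ basis u, so (MᵀM)_{1,2} = Σᵢ u = (1)·(-3) + (1)·(-1) + (1)·(3) + (1)·(4) + (1)·(6) + (1)·(10) + (1)·(12) = 31.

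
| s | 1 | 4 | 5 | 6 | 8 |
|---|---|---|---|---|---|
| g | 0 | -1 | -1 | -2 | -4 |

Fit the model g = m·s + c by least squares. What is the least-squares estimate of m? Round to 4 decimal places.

Compute the Gram sums: Σs·s = 142, Σs = 24, Σ1 = 5.
And Σs·g = -53, Σg = -8.
XᵀX·[m, c]ᵀ = Xᵀg becomes [[142, 24]; [24, 5]]·[m, c]ᵀ = [-53, -8]ᵀ.
Eliminating c: 5·(row 1) − 24·(row 2) gives 134·m = 5·(-53) − 24·(-8) = -73, so m = -73/134.
Then c = ((-8) − 24·(-73/134))/5 = 68/67.

m = -0.5448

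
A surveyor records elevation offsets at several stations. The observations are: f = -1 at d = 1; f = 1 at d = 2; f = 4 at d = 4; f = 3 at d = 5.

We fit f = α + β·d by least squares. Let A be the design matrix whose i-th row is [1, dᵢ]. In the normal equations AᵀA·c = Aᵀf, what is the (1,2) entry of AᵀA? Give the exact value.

Row 1 ↔ basis 1, column 2 ↔ basis d, so (AᵀA)_{1,2} = Σᵢ d = (1)·(1) + (1)·(2) + (1)·(4) + (1)·(5) = 12.

12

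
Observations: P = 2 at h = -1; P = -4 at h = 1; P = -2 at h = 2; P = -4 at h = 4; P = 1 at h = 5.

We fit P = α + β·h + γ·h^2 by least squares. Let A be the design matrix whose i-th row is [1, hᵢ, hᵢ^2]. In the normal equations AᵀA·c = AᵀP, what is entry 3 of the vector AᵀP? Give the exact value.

-49

Entry 3 ↔ basis h^2, so (AᵀP)_{3} = Σᵢ (h^2)·Pᵢ = (1)·(2) + (1)·(-4) + (4)·(-2) + (16)·(-4) + (25)·(1) = -49.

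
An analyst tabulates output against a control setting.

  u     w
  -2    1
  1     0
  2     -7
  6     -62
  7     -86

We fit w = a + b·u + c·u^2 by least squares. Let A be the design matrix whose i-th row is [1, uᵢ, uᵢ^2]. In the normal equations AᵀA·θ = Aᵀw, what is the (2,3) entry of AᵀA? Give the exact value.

Row 2 ↔ basis u, column 3 ↔ basis u^2, so (AᵀA)_{2,3} = Σᵢ (u)·(u^2) = (-2)·(4) + (1)·(1) + (2)·(4) + (6)·(36) + (7)·(49) = 560.

560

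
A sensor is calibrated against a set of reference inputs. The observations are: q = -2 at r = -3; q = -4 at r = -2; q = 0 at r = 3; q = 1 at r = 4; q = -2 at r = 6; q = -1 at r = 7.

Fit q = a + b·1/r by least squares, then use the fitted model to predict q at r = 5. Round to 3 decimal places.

Forming AᵀA = [[6, 5/84]; [5/84, 457/784]] and Aᵀq = [-8, 205/84]ᵀ gives AᵀA·[a, b]ᵀ = Aᵀq.
Eliminating b: (457/784)·(row 1) − (5/84)·(row 2) gives (24653/7056)·a = (457/784)·(-8) − (5/84)·(205/84) = -4847/1008, so a = -33929/24653.
Then b = ((205/84) − (5/84)·(-33929/24653))/(457/784) = 106680/24653.
At r = 5: q̂ = (-33929/24653)·(1) + (106680/24653)·(1/5) = -12593/24653.

q̂ = -0.511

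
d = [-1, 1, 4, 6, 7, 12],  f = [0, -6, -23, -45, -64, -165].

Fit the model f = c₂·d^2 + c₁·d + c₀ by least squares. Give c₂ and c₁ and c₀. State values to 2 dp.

c₂ = -1.00, c₁ = -1.60, c₀ = -1.48

From the data, Σd^2·d^2 = 24691, Σd^2·d = 2351, Σd^2 = 247, Σd·d = 247, Σd = 29, Σ1 = 6.
Right-hand side: Σd^2·f = -28890, Σd·f = -2796, Σf = -303.
Row-reducing yields c₂ = -106531/106244, c₁ = -170263/106244, c₀ = -78429/53122.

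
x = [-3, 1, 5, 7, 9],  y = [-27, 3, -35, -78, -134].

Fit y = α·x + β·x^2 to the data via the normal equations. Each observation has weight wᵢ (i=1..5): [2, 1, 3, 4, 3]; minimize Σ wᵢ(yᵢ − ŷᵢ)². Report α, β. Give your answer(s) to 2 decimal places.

α = 2.90, β = -1.99

Compute the Gram sums: Σwᵢ·x·x = 533, Σwᵢ·x·x^2 = 3881, Σwᵢ·x^2·x^2 = 31325.
For MᵀWy: Σwᵢ·x·y = -6162, Σwᵢ·x^2·y = -50958.
Determinant 533·31325 − 3881² = 1634064.
α = ((-6162)·31325 − 3881·(-50958))/1634064 = 395279/136172; β = (533·(-50958) − 3881·(-6162))/1634064 = -270491/136172.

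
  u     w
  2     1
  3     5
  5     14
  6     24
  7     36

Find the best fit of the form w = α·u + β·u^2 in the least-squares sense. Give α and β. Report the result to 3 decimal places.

α = -1.582, β = 0.942

Setting ∂/∂α … = 0 gives: 123·α + 719·β = 483;  719·α + 4419·β = 3027.
(Σu·u = 123, Σu·u^2 = 719, Σu^2·u^2 = 4419, Σu·w = 483, Σu^2·w = 3027.)
Determinant 123·4419 − 719² = 26576.
α = (483·4419 − 719·3027)/26576 = -10509/6644; β = (123·3027 − 719·483)/26576 = 6261/6644.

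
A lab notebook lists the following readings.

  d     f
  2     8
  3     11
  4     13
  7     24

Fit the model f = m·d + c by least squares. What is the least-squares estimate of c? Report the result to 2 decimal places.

c = 1.14

Sums needed: Σd·d = 78, Σd = 16, Σ1 = 4.
And Σd·f = 269, Σf = 56.
So AᵀA·[m, c]ᵀ = Aᵀf: [[78, 16]; [16, 4]]·[m, c]ᵀ = [269, 56]ᵀ.
Δ = 78·4 − 16² = 56.
m = (269·4 − 16·56)/56 = 45/14; c = (78·56 − 16·269)/56 = 8/7.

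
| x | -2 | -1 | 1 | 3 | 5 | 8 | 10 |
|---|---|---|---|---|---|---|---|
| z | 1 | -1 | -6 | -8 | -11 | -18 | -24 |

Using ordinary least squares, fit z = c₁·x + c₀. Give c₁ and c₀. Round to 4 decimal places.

Compute the Gram sums: Σx·x = 204, Σx = 24, Σ1 = 7.
And Σx·z = -470, Σz = -67.
Normal equations: [[204, 24]; [24, 7]]·[c₁, c₀]ᵀ = [-470, -67]ᵀ.
Δ = 204·7 − 24² = 852.
c₁ = ((-470)·7 − 24·(-67))/852 = -841/426; c₀ = (204·(-67) − 24·(-470))/852 = -199/71.

c₁ = -1.9742, c₀ = -2.8028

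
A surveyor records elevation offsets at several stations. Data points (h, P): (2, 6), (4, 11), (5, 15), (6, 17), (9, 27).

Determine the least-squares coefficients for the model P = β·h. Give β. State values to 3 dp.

XᵀX·[β]ᵀ = XᵀP reads: 162·β = 476.
(Σh·h = 162, Σh·P = 476.)
β = 476/162 = 2.93827.

β = 2.938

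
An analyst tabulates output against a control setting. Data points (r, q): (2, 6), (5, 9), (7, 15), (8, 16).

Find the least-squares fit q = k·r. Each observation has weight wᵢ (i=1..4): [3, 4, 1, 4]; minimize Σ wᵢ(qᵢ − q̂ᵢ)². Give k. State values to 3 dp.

With design matrix X, XᵀWX = [[417]] and XᵀWq = [833]ᵀ.
Hence k = 833 / 417 ≈ 1.9976.

k = 1.998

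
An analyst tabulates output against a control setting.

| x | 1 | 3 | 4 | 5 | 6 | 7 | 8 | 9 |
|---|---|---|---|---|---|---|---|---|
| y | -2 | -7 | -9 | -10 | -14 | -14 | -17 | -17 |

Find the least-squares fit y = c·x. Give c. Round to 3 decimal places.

Compute the Gram sums: Σx·x = 281.
For Aᵀy: Σx·y = -580.
So AᵀA·[c]ᵀ = Aᵀy: [[281]]·[c]ᵀ = [-580]ᵀ.
c = (-580)/281 = -2.06406.

c = -2.064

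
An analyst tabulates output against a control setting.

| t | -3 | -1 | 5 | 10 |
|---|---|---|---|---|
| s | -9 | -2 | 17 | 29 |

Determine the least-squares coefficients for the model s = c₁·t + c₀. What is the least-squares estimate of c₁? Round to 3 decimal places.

c₁ = 2.938

The normal equations are: 135·c₁ + 11·c₀ = 404;  11·c₁ + 4·c₀ = 35.
Eliminating c₀: 4·(row 1) − 11·(row 2) gives 419·c₁ = 4·404 − 11·35 = 1231, so c₁ = 1231/419.
Then c₀ = (35 − 11·(1231/419))/4 = 281/419.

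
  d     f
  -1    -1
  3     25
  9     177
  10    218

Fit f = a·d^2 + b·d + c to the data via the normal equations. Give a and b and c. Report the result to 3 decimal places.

XᵀX·[a, b, c]ᵀ = Xᵀf reads: 16643·a + 1755·b + 191·c = 36361;  1755·a + 191·b + 21·c = 3849;  191·a + 21·b + 4·c = 419.
Inverting the 3×3 Gram matrix, [a, b, c]ᵀ = [4701/2446, 104787/41582, -5227/20791]ᵀ.

a = 1.922, b = 2.520, c = -0.251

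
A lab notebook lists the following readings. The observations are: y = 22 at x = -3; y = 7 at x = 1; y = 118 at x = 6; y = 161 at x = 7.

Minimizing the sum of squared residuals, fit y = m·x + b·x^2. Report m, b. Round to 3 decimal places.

m = 1.778, b = 3.015

Compute the Gram sums: Σx·x = 95, Σx·x^2 = 533, Σx^2·x^2 = 3779.
Moment sums: Σx·y = 1776, Σx^2·y = 12342.
Normal equations: [[95, 533]; [533, 3779]]·[m, b]ᵀ = [1776, 12342]ᵀ.
Eliminating b: 3779·(row 1) − 533·(row 2) gives 74916·m = 3779·1776 − 533·12342 = 133218, so m = 7401/4162.
Then b = (12342 − 533·(7401/4162))/3779 = 12549/4162.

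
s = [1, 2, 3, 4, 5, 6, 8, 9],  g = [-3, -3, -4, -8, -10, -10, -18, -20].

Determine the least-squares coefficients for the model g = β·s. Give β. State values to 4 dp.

β = -2.0636

Compute the Gram sums: Σs·s = 236.
And Σs·g = -487.
Normal equations: [[236]]·[β]ᵀ = [-487]ᵀ.
Hence β = -487 / 236 ≈ -2.06356.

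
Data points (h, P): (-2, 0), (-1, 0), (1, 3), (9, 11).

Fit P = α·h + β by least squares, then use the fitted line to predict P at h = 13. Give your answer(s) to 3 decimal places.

Forming AᵀA = [[87, 7]; [7, 4]] and AᵀP = [102, 14]ᵀ gives AᵀA·[α, β]ᵀ = AᵀP.
Determinant 87·4 − 7² = 299.
α = (102·4 − 7·14)/299 = 310/299; β = (87·14 − 7·102)/299 = 504/299.
At h = 13: P̂ = (310/299)·(13) + (504/299)·(1) = 4534/299.

P̂ = 15.164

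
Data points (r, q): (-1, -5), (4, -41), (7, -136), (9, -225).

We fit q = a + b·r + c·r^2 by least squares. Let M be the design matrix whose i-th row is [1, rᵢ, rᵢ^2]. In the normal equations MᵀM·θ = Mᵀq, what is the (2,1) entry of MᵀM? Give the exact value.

Row 2 ↔ basis r, column 1 ↔ basis 1, so (MᵀM)_{2,1} = Σᵢ r = (-1)·(1) + (4)·(1) + (7)·(1) + (9)·(1) = 19.

19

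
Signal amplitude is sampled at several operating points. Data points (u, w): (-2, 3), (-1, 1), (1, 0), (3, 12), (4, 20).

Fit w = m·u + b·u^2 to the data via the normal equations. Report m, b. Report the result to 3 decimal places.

Entries of MᵀM: Σu·u = 31, Σu·u^2 = 83, Σu^2·u^2 = 355.
Right-hand side: Σu·w = 109, Σu^2·w = 441.
Normal equations: [[31, 83]; [83, 355]]·[m, b]ᵀ = [109, 441]ᵀ.
Δ = 31·355 − 83² = 4116.
m = (109·355 − 83·441)/4116 = 523/1029; b = (31·441 − 83·109)/4116 = 1156/1029.

m = 0.508, b = 1.123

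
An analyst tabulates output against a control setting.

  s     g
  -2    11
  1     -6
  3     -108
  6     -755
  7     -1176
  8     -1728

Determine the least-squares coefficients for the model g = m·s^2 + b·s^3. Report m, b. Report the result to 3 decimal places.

The normal system AᵀA·[m, b]ᵀ = Aᵀg is [[7891, 57563]; [57563, 427243]]·[m, b]ᵀ = [-196330, -1454194]ᵀ.
Determinant 7891·427243 − 57563² = 57875544.
m = ((-196330)·427243 − 57563·(-1454194))/57875544 = -21606121/7234443; b = (7891·(-1454194) − 57563·(-196330))/57875544 = -21712633/7234443.

m = -2.987, b = -3.001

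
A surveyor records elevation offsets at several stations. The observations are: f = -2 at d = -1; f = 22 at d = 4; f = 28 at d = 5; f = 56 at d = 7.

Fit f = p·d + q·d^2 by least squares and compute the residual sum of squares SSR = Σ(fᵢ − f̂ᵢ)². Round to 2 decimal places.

SSR = 9.83

Normal-equation sums: Σd·d = 91, Σd·d^2 = 531, Σd^2·d^2 = 3283.
And Σd·f = 622, Σd^2·f = 3794.
So MᵀM·[p, q]ᵀ = Mᵀf: [[91, 531]; [531, 3283]]·[p, q]ᵀ = [622, 3794]ᵀ.
Eliminating q: 3283·(row 1) − 531·(row 2) gives 16792·p = 3283·622 − 531·3794 = 27412, so p = 6853/4198.
Then q = (3794 − 531·(6853/4198))/3283 = 3743/4198.
Residuals: -2643/2099, 2528/2099, -5148/2099, 1855/2099; SSR = 20638/2099.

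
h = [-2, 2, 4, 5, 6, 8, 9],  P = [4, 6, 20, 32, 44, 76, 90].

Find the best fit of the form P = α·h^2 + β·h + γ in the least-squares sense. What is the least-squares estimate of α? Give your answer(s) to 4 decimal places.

α = 1.0249

From the data, Σh^2·h^2 = 12866, Σh^2·h = 1646, Σh^2 = 230, Σh·h = 230, Σh = 32, Σ1 = 7.
Right-hand side: Σh^2·P = 14898, Σh·P = 1926, ΣP = 272.
So AᵀA·[α, β, γ]ᵀ = AᵀP: [[12866, 1646, 230]; [1646, 230, 32]; [230, 32, 7]]·[α, β, γ]ᵀ = [14898, 1926, 272]ᵀ.
Inverting the 3×3 Gram matrix, [α, β, γ]ᵀ = [27175/26516, 23193/26516, 15709/13258]ᵀ.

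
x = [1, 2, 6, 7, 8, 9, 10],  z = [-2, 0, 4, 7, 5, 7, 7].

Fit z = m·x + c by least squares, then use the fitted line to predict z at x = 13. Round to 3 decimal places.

Entries of MᵀM: Σx·x = 335, Σx = 43, Σ1 = 7.
Right-hand side: Σx·z = 244, Σz = 28.
Normal equations: [[335, 43]; [43, 7]]·[m, c]ᵀ = [244, 28]ᵀ.
Determinant 335·7 − 43² = 496.
m = (244·7 − 43·28)/496 = 63/62; c = (335·28 − 43·244)/496 = -139/62.
At x = 13: ẑ = (63/62)·(13) + (-139/62)·(1) = 340/31.

ẑ = 10.968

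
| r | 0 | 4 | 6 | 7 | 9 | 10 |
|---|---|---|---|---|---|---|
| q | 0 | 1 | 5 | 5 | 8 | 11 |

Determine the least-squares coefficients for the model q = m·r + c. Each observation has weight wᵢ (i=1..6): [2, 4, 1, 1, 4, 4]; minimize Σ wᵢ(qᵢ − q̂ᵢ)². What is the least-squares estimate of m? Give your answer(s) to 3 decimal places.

m = 1.187

From the data, Σwᵢ·r·r = 873, Σwᵢ·r = 105, Σwᵢ·1 = 16.
Right-hand side: Σwᵢ·r·q = 809, Σwᵢ·q = 90.
XᵀWX·[m, c]ᵀ = XᵀWq becomes [[873, 105]; [105, 16]]·[m, c]ᵀ = [809, 90]ᵀ.
det = 873·16 − 105² = 2943.
m = (809·16 − 105·90)/2943 = 3494/2943; c = (873·90 − 105·809)/2943 = -2125/981.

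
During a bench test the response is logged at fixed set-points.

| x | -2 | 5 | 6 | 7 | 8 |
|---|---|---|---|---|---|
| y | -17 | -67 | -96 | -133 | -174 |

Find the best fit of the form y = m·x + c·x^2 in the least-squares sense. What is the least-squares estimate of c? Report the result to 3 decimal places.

From the data, Σx·x = 178, Σx·x^2 = 1188, Σx^2·x^2 = 8434.
For Mᵀy: Σx·y = -3200, Σx^2·y = -22852.
So MᵀM·[m, c]ᵀ = Mᵀy: [[178, 1188]; [1188, 8434]]·[m, c]ᵀ = [-3200, -22852]ᵀ.
Eliminating c: 8434·(row 1) − 1188·(row 2) gives 89908·m = 8434·(-3200) − 1188·(-22852) = 159376, so m = 5692/3211.
Then c = ((-22852) − 1188·(5692/3211))/8434 = -9502/3211.

c = -2.959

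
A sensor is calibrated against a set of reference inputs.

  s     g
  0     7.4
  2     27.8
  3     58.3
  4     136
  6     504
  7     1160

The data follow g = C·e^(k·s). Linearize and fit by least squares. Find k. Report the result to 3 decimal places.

k = 0.723

Linearized form: ln g = k·s + ln C. From the 6 transformed points,
XᵀX = [[114.0000, 22.0000]; [22.0000, 6]], rhs = [125.2262, 27.5835]ᵀ  (here Σs = 22.0000, Σ(s)² = 114.0000, Σln g = 27.5835, Σs·ln g = 125.2262).
Slope k = (n·Σs·ln g − Σs·Σln g)/(n·Σ(s)² − (Σs)²) = (6·125.2262 − 22.0000·27.5835)/200.0000 = 0.72260; ln C = (Σln g − k·Σs)/n = 1.94773.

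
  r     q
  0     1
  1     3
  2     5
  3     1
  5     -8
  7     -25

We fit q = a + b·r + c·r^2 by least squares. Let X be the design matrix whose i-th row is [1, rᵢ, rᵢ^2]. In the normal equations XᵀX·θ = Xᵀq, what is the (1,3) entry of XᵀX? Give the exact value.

88

Row 1 ↔ basis 1, column 3 ↔ basis r^2, so (XᵀX)_{1,3} = Σᵢ r^2 = (1)·(0) + (1)·(1) + (1)·(4) + (1)·(9) + (1)·(25) + (1)·(49) = 88.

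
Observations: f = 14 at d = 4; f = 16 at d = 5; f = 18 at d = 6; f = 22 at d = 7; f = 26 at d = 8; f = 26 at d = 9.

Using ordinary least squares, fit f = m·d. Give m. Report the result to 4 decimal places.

With design matrix A, AᵀA = [[271]] and Aᵀf = [840]ᵀ.
m = 840/271 = 3.09963.

m = 3.0996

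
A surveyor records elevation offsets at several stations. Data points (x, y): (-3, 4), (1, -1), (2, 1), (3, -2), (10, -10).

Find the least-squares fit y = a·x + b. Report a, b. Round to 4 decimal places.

a = -1.0785, b = 1.2040

The normal system AᵀA·[a, b]ᵀ = Aᵀy is [[123, 13]; [13, 5]]·[a, b]ᵀ = [-117, -8]ᵀ.
det = 123·5 − 13² = 446.
a = ((-117)·5 − 13·(-8))/446 = -481/446; b = (123·(-8) − 13·(-117))/446 = 537/446.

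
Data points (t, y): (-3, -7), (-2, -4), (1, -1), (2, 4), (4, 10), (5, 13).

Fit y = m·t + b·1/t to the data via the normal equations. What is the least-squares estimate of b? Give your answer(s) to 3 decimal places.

Sums needed: Σt·t = 59, Σt·1/t = 6, Σ1/t·1/t = 6169/3600.
Right-hand side: Σt·y = 141, Σ1/t·y = 313/30.
Eliminating b: (6169/3600)·(row 1) − 6·(row 2) gives (234371/3600)·m = (6169/3600)·141 − 6·(313/30) = 214823/1200, so m = 644469/234371.
Then b = ((313/30) − 6·(644469/234371))/(6169/3600) = -829560/234371.

b = -3.540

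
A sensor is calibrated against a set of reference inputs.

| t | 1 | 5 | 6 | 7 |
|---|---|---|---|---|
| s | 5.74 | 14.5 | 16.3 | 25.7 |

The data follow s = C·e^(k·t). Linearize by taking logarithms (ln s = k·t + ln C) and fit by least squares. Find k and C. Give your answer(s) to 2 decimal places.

k = 0.24, C = 4.44

Linearized form: ln s = k·t + ln C. From the 4 transformed points,
Σt = 19.0000, Σ(t)² = 111.0000, Σln s = 10.4593, Σt·ln s = 54.5906.
Normal system: [[111.0000, 19.0000]; [19.0000, 4]]·[k, ln C]ᵀ = [54.5906, 10.4593]ᵀ.
Δ = 111.0000·4 − (19.0000)² = 83.0000; k = (54.5906·4 − 19.0000·10.4593)/83.0000 = 0.23658, ln C = (111.0000·10.4593 − 19.0000·54.5906)/83.0000 = 1.49104, so C = exp(1.49104) = 4.44171.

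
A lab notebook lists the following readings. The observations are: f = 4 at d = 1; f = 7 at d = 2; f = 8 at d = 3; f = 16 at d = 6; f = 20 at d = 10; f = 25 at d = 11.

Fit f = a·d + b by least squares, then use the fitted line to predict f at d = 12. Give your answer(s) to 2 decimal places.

f̂ = 25.90

Setting ∂/∂a … = 0 gives: 271·a + 33·b = 613;  33·a + 6·b = 80.
(Σd·d = 271, Σd = 33, Σ1 = 6, Σd·f = 613, Σf = 80.)
det = 271·6 − 33² = 537.
a = (613·6 − 33·80)/537 = 346/179; b = (271·80 − 33·613)/537 = 1451/537.
At d = 12: f̂ = (346/179)·(12) + (1451/537)·(1) = 13907/537.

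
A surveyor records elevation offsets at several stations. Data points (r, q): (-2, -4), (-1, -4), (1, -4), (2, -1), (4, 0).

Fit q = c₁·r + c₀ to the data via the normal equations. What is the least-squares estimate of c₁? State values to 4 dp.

The normal system AᵀA·[c₁, c₀]ᵀ = Aᵀq is [[26, 4]; [4, 5]]·[c₁, c₀]ᵀ = [6, -13]ᵀ.
Determinant 26·5 − 4² = 114.
c₁ = (6·5 − 4·(-13))/114 = 41/57; c₀ = (26·(-13) − 4·6)/114 = -181/57.

c₁ = 0.7193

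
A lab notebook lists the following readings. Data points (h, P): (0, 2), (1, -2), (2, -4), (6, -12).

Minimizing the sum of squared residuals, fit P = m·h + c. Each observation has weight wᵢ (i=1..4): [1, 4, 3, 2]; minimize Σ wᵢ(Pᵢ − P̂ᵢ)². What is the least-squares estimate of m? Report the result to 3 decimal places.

m = -2.111

Sums needed: Σwᵢ·h·h = 88, Σwᵢ·h = 22, Σwᵢ·1 = 10.
Moment sums: Σwᵢ·h·P = -176, Σwᵢ·P = -42.
det = 88·10 − 22² = 396.
m = ((-176)·10 − 22·(-42))/396 = -19/9; c = (88·(-42) − 22·(-176))/396 = 4/9.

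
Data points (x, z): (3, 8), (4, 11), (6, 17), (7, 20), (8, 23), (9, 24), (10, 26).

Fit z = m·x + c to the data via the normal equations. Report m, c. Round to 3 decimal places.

Forming AᵀA = [[355, 47]; [47, 7]] and Aᵀz = [970, 129]ᵀ gives AᵀA·[m, c]ᵀ = Aᵀz.
Δ = 355·7 − 47² = 276.
m = (970·7 − 47·129)/276 = 727/276; c = (355·129 − 47·970)/276 = 205/276.

m = 2.634, c = 0.743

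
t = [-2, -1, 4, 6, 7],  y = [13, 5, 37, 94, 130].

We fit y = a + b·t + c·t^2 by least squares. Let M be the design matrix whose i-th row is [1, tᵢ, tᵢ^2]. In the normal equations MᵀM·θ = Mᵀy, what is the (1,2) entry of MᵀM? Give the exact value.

14

Row 1 ↔ basis 1, column 2 ↔ basis t, so (MᵀM)_{1,2} = Σᵢ t = (1)·(-2) + (1)·(-1) + (1)·(4) + (1)·(6) + (1)·(7) = 14.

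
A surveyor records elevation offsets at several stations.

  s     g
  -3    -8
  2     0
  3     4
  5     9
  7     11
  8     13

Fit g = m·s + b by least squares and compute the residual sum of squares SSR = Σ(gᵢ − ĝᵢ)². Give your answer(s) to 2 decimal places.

SSR = 5.39

Normal-equation sums: Σs·s = 160, Σs = 22, Σ1 = 6.
And Σs·g = 262, Σg = 29.
So MᵀM·[m, b]ᵀ = Mᵀg: [[160, 22]; [22, 6]]·[m, b]ᵀ = [262, 29]ᵀ.
det = 160·6 − 22² = 476.
m = (262·6 − 22·29)/476 = 467/238; b = (160·29 − 22·262)/476 = -281/119.
Residuals: 59/238, -186/119, 113/238, 369/238, -89/238, -40/119; SSR = 641/119.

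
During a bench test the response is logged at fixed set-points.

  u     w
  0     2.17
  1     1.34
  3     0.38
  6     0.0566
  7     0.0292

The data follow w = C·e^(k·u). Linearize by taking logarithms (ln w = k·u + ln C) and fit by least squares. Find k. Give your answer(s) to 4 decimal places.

k = -0.6220

Taking logs, ln w = k·u + ln C, so regress ln w on u.
Over the data: Σu = 17.0000, Σ(u)² = 95.0000, Σln w = -6.3055, Σu·ln w = -44.5757.
Normal system: [[95.0000, 17.0000]; [17.0000, 5]]·[k, ln C]ᵀ = [-44.5757, -6.3055]ᵀ.
Δ = 95.0000·5 − (17.0000)² = 186.0000; k = (-44.5757·5 − 17.0000·-6.3055)/186.0000 = -0.62196, ln C = (95.0000·-6.3055 − 17.0000·-44.5757)/186.0000 = 0.85356.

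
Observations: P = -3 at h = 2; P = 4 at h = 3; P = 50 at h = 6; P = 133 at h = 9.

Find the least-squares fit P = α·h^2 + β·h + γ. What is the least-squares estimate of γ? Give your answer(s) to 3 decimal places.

γ = -4.803

The normal system XᵀX·[α, β, γ]ᵀ = XᵀP is [[7954, 980, 130]; [980, 130, 20]; [130, 20, 4]]·[α, β, γ]ᵀ = [12597, 1503, 184]ᵀ.
Inverting the 3×3 Gram matrix, [α, β, γ]ᵀ = [68/33, -97/30, -317/66]ᵀ.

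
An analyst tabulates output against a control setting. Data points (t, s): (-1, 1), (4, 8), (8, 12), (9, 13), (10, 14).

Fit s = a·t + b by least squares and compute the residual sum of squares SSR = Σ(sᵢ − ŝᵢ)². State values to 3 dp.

SSR = 0.810

The normal system XᵀX·[a, b]ᵀ = Xᵀs is [[262, 30]; [30, 5]]·[a, b]ᵀ = [384, 48]ᵀ.
Determinant 262·5 − 30² = 410.
a = (384·5 − 30·48)/410 = 48/41; b = (262·48 − 30·384)/410 = 528/205.
Residuals: -83/205, 152/205, 12/205, -23/205, -58/205; SSR = 166/205.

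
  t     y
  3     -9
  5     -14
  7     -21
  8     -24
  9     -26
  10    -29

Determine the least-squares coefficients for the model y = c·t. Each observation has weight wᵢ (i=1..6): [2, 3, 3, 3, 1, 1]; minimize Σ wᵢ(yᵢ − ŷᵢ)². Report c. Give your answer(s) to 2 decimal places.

From the data, Σwᵢ·t·t = 613.
Moment sums: Σwᵢ·t·y = -1805.
So XᵀWX·[c]ᵀ = XᵀWy: [[613]]·[c]ᵀ = [-1805]ᵀ.
c = (-1805)/613 = -2.94454.

c = -2.94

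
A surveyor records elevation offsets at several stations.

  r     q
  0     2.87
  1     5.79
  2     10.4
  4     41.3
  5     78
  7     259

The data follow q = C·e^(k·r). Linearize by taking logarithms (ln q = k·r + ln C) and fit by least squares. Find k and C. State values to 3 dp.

With ln qᵢ as the transformed response and rᵢ as the regressor:
Σr = 19.0000, Σ(r)² = 95.0000, Σln q = 18.7866, Σr·ln q = 82.0045.
Equations: 95.0000·k + 19.0000·ln C = 82.0045;  19.0000·k + 6·ln C = 18.7866.
Slope k = (n·Σr·ln q − Σr·Σln q)/(n·Σ(r)² − (Σr)²) = (6·82.0045 − 19.0000·18.7866)/209.0000 = 0.64632; ln C = (Σln q − k·Σr)/n = 1.08443, so C = exp(1.08443) = 2.95775.

k = 0.646, C = 2.958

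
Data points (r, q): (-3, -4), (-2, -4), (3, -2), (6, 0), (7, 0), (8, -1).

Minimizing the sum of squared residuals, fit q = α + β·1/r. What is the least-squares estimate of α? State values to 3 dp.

The normal equations are: 6·α + (-11/168)·β = -11;  (-11/168)·α + (1681/3136)·β = 61/24.
(Σ1 = 6, Σ1/r = -11/168, Σ1/r·1/r = 1681/3136, Σq = -11, Σ1/r·q = 61/24.)
Eliminating β: (1681/3136)·(row 1) − (-11/168)·(row 2) gives (90653/28224)·α = (1681/3136)·(-11) − (-11/168)·(61/24) = -80861/14112, so α = -161722/90653.
Then β = ((61/24) − (-11/168)·(-161722/90653))/(1681/3136) = 410088/90653.

α = -1.784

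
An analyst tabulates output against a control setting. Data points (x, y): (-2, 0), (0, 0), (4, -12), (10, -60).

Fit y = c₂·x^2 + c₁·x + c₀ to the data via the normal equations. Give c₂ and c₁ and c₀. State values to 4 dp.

Setting ∂/∂c₂ … = 0 gives: 10272·c₂ + 1056·c₁ + 120·c₀ = -6192;  1056·c₂ + 120·c₁ + 12·c₀ = -648;  120·c₂ + 12·c₁ + 4·c₀ = -72.
Inverting the 3×3 Gram matrix, [c₂, c₁, c₀]ᵀ = [-1/2, -1, 0]ᵀ.

c₂ = -0.5000, c₁ = -1.0000, c₀ = 0.0000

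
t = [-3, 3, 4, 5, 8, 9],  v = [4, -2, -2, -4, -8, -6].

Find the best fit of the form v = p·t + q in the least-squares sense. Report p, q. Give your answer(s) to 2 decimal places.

p = -0.94, q = 1.08

Entries of MᵀM: Σt·t = 204, Σt = 26, Σ1 = 6.
Moment sums: Σt·v = -164, Σv = -18.
So MᵀM·[p, q]ᵀ = Mᵀv: [[204, 26]; [26, 6]]·[p, q]ᵀ = [-164, -18]ᵀ.
Δ = 204·6 − 26² = 548.
p = ((-164)·6 − 26·(-18))/548 = -129/137; q = (204·(-18) − 26·(-164))/548 = 148/137.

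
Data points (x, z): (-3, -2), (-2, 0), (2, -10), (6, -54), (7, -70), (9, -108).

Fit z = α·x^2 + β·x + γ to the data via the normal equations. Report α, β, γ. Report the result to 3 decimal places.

With design matrix M, MᵀM = [[10371, 1261, 183]; [1261, 183, 19]; [183, 19, 6]] and Mᵀz = [-14180, -1800, -244]ᵀ.
Row-reducing yields α = -191285/185802, β = -164233/61934, γ = -80771/92901.

α = -1.030, β = -2.652, γ = -0.869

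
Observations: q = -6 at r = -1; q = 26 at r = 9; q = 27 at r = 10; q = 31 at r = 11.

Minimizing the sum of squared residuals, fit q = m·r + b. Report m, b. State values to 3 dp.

Setting ∂/∂m … = 0 gives: 303·m + 29·b = 851;  29·m + 4·b = 78.
det = 303·4 − 29² = 371.
m = (851·4 − 29·78)/371 = 1142/371; b = (303·78 − 29·851)/371 = -1045/371.

m = 3.078, b = -2.817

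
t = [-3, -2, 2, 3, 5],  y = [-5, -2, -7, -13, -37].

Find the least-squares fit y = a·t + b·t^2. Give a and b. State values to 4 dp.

Setting ∂/∂a … = 0 gives: 51·a + 125·b = -219;  125·a + 819·b = -1123.
Determinant 51·819 − 125² = 26144.
a = ((-219)·819 − 125·(-1123))/26144 = -19493/13072; b = (51·(-1123) − 125·(-219))/26144 = -14949/13072.

a = -1.4912, b = -1.1436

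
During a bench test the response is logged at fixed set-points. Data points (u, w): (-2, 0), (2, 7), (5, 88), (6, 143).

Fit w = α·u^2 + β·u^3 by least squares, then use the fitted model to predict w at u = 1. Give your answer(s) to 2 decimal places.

Sums needed: Σu^2·u^2 = 1953, Σu^2·u^3 = 10901, Σu^3·u^3 = 62409.
Moment sums: Σu^2·w = 7376, Σu^3·w = 41944.
Normal equations: [[1953, 10901]; [10901, 62409]]·[α, β]ᵀ = [7376, 41944]ᵀ.
det = 1953·62409 − 10901² = 3052976.
α = (7376·62409 − 10901·41944)/3052976 = 387155/381622; β = (1953·41944 − 10901·7376)/3052976 = 188857/381622.
At u = 1: ŵ = (387155/381622)·(1) + (188857/381622)·(1) = 288006/190811.

ŵ = 1.51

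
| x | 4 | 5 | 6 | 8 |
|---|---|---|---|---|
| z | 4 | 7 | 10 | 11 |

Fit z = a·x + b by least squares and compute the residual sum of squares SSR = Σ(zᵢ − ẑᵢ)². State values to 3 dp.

With design matrix A, AᵀA = [[141, 23]; [23, 4]] and Aᵀz = [199, 32]ᵀ.
Determinant 141·4 − 23² = 35.
a = (199·4 − 23·32)/35 = 12/7; b = (141·32 − 23·199)/35 = -13/7.
Residuals: -1, 2/7, 11/7, -6/7; SSR = 30/7.

SSR = 4.286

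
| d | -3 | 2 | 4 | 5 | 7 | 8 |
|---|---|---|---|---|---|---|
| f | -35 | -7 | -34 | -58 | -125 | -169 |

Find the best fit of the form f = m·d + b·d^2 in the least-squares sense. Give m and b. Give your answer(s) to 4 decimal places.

m = 3.0804, b = -3.0014

Setting ∂/∂m … = 0 gives: 167·m + 1025·b = -2562;  1025·m + 7475·b = -19278.
(Σd·d = 167, Σd·d^2 = 1025, Σd^2·d^2 = 7475, Σd·f = -2562, Σd^2·f = -19278.)
Δ = 167·7475 − 1025² = 197700.
m = ((-2562)·7475 − 1025·(-19278))/197700 = 2030/659; b = (167·(-19278) − 1025·(-2562))/197700 = -49448/16475.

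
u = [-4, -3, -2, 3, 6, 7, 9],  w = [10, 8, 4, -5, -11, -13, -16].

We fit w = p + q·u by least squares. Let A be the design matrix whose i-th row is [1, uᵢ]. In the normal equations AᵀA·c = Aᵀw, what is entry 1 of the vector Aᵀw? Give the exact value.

-23

Entry 1 ↔ basis 1, so (Aᵀw)_{1} = Σᵢ wᵢ = (1)·(10) + (1)·(8) + (1)·(4) + (1)·(-5) + (1)·(-11) + (1)·(-13) + (1)·(-16) = -23.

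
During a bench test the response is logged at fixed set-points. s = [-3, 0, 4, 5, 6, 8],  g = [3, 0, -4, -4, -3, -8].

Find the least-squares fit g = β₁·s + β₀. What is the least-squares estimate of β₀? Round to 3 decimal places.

β₀ = 0.280

Compute the Gram sums: Σs·s = 150, Σs = 20, Σ1 = 6.
Moment sums: Σs·g = -127, Σg = -16.
Δ = 150·6 − 20² = 500.
β₁ = ((-127)·6 − 20·(-16))/500 = -221/250; β₀ = (150·(-16) − 20·(-127))/500 = 7/25.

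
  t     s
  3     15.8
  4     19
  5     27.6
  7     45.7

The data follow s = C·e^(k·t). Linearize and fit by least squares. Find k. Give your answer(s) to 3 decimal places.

Let Y = ln s. Fitting Y = k·t + ln C by least squares:
Σt = 19.0000, Σ(t)² = 99.0000, Σln s = 12.8444, Σt·ln s = 63.4016.
Equations: 99.0000·k + 19.0000·ln C = 63.4016;  19.0000·k + 4·ln C = 12.8444.
Solving (det = 35.0000): k = 0.27324, ln C = 1.91321.

k = 0.273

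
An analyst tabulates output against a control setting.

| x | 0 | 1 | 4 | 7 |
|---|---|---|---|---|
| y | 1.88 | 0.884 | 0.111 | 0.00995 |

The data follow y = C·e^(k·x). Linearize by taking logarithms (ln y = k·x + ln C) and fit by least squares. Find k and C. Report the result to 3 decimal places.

k = -0.743, C = 1.922

Taking logs, ln y = k·x + ln C, so regress ln y on x.
XᵀX = [[66.0000, 12.0000]; [12.0000, 4]], rhs = [-41.1875, -6.3004]ᵀ  (here Σx = 12.0000, Σ(x)² = 66.0000, Σln y = -6.3004, Σx·ln y = -41.1875).
Slope k = (n·Σx·ln y − Σx·Σln y)/(n·Σ(x)² − (Σx)²) = (4·-41.1875 − 12.0000·-6.3004)/120.0000 = -0.74287; ln C = (Σln y − k·Σx)/n = 0.65351, so C = exp(0.65351) = 1.92227.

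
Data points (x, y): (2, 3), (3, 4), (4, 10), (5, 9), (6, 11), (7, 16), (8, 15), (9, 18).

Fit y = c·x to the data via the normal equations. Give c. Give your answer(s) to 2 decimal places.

Sums needed: Σx·x = 284.
And Σx·y = 563.
Hence c = 563 / 284 ≈ 1.98239.

c = 1.98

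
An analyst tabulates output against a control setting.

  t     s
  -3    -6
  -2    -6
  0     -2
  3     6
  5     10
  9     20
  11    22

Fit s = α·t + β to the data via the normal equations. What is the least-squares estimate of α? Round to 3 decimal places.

α = 2.165

XᵀX·[α, β]ᵀ = Xᵀs reads: 249·α + 23·β = 520;  23·α + 7·β = 44.
det = 249·7 − 23² = 1214.
α = (520·7 − 23·44)/1214 = 1314/607; β = (249·44 − 23·520)/1214 = -502/607.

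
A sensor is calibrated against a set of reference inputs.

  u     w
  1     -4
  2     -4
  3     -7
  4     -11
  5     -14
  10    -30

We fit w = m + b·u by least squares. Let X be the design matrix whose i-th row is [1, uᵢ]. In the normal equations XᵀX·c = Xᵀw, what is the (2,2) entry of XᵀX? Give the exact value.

155

Row 2 ↔ basis u, column 2 ↔ basis u, so (XᵀX)_{2,2} = Σᵢ (u)·(u) = (1)·(1) + (2)·(2) + (3)·(3) + (4)·(4) + (5)·(5) + (10)·(10) = 155.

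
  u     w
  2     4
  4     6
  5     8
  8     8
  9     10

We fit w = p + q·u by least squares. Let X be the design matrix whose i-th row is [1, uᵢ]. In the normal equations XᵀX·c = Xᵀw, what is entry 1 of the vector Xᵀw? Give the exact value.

Entry 1 ↔ basis 1, so (Xᵀw)_{1} = Σᵢ wᵢ = (1)·(4) + (1)·(6) + (1)·(8) + (1)·(8) + (1)·(10) = 36.

36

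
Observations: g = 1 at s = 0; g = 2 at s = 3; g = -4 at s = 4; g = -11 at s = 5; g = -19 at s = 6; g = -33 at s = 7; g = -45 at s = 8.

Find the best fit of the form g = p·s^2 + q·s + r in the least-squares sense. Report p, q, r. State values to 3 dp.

Entries of MᵀM: Σs^2·s^2 = 8755, Σs^2·s = 1287, Σs^2 = 199, Σs·s = 199, Σs = 33, Σ1 = 7.
Moment sums: Σs^2·g = -5502, Σs·g = -770, Σg = -109.
Normal equations: [[8755, 1287, 199]; [1287, 199, 33]; [199, 33, 7]]·[p, q, r]ᵀ = [-5502, -770, -109]ᵀ.
Solving the 3×3 system (Gaussian elimination) gives p = -7507/6414, q = 7491/2138, r = 3797/3207.

p = -1.170, q = 3.504, r = 1.184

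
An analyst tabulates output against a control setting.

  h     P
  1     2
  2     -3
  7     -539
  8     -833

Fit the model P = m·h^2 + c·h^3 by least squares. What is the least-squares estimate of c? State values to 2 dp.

Sums needed: Σh^2·h^2 = 6514, Σh^2·h^3 = 49608, Σh^3·h^3 = 379858.
For MᵀP: Σh^2·P = -79733, Σh^3·P = -611395.
So MᵀM·[m, c]ᵀ = MᵀP: [[6514, 49608]; [49608, 379858]]·[m, c]ᵀ = [-79733, -611395]ᵀ.
Eliminating c: 379858·(row 1) − 49608·(row 2) gives 13441348·m = 379858·(-79733) − 49608·(-611395) = 42865246, so m = 21432623/6720674.
Then c = ((-611395) − 49608·(21432623/6720674))/379858 = -13616183/6720674.

c = -2.03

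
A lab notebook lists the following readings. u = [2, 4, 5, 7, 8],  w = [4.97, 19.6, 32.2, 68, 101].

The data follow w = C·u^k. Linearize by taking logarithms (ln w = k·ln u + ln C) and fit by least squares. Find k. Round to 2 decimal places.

Linearized form: ln w = k·ln u + ln C. From the 5 transformed points,
AᵀA = [[13.1032, 7.7142]; [7.7142, 5]], rhs = [28.6319, 16.8855]ᵀ  (here Σln u = 7.7142, Σ(ln u)² = 13.1032, Σln w = 16.8855, Σln u·ln w = 28.6319).
Solving (det = 6.0066): k = 2.14774, ln C = 0.06347.

k = 2.15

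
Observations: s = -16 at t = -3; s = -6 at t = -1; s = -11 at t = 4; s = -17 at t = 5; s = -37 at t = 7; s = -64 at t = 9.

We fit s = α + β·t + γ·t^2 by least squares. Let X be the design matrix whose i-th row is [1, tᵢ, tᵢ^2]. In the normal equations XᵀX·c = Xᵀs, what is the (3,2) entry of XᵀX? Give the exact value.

1233

Row 3 ↔ basis t^2, column 2 ↔ basis t, so (XᵀX)_{3,2} = Σᵢ (t^2)·(t) = (9)·(-3) + (1)·(-1) + (16)·(4) + (25)·(5) + (49)·(7) + (81)·(9) = 1233.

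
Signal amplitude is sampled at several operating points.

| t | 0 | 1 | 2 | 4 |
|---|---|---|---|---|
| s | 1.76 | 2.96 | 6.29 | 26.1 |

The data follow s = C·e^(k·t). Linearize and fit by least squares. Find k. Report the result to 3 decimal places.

k = 0.685

With ln sᵢ as the transformed response and tᵢ as the regressor:
Σt = 7.0000, Σ(t)² = 21.0000, Σln s = 6.7514, Σt·ln s = 17.8109.
Equations: 21.0000·k + 7.0000·ln C = 17.8109;  7.0000·k + 4·ln C = 6.7514.
Slope k = (n·Σt·ln s − Σt·Σln s)/(n·Σ(t)² − (Σt)²) = (4·17.8109 − 7.0000·6.7514)/35.0000 = 0.68525; ln C = (Σln s − k·Σt)/n = 0.48867.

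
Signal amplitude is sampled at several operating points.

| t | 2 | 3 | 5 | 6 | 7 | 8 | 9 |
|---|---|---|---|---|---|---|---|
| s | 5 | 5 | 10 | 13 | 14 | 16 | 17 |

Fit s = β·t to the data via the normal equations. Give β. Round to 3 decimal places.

β = 1.985

Entries of MᵀM: Σt·t = 268.
Right-hand side: Σt·s = 532.
MᵀM·[β]ᵀ = Mᵀs becomes [[268]]·[β]ᵀ = [532]ᵀ.
Hence β = 532 / 268 ≈ 1.98507.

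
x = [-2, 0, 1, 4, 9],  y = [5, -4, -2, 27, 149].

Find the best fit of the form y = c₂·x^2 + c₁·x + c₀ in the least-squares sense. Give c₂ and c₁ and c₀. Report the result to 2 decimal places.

Entries of MᵀM: Σx^2·x^2 = 6834, Σx^2·x = 786, Σx^2 = 102, Σx·x = 102, Σx = 12, Σ1 = 5.
And Σx^2·y = 12519, Σx·y = 1437, Σy = 175.
Normal equations: [[6834, 786, 102]; [786, 102, 12]; [102, 12, 5]]·[c₂, c₁, c₀]ᵀ = [12519, 1437, 175]ᵀ.
Inverting the 3×3 Gram matrix, [c₂, c₁, c₀]ᵀ = [14537/7644, -1277/7644, -4325/1274]ᵀ.

c₂ = 1.90, c₁ = -0.17, c₀ = -3.39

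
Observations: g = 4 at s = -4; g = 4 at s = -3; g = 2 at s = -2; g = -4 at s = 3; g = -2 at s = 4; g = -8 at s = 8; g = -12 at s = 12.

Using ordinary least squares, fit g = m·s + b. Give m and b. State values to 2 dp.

m = -1.01, b = 0.32

The normal system AᵀA·[m, b]ᵀ = Aᵀg is [[262, 18]; [18, 7]]·[m, b]ᵀ = [-260, -16]ᵀ.
Eliminating b: 7·(row 1) − 18·(row 2) gives 1510·m = 7·(-260) − 18·(-16) = -1532, so m = -766/755.
Then b = ((-16) − 18·(-766/755))/7 = 244/755.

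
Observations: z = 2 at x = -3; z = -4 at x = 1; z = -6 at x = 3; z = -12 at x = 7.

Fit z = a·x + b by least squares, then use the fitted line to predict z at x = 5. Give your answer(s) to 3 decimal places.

From the data, Σx·x = 68, Σx = 8, Σ1 = 4.
For Mᵀz: Σx·z = -112, Σz = -20.
MᵀM·[a, b]ᵀ = Mᵀz becomes [[68, 8]; [8, 4]]·[a, b]ᵀ = [-112, -20]ᵀ.
Eliminating b: 4·(row 1) − 8·(row 2) gives 208·a = 4·(-112) − 8·(-20) = -288, so a = -18/13.
Then b = ((-20) − 8·(-18/13))/4 = -29/13.
At x = 5: ẑ = (-18/13)·(5) + (-29/13)·(1) = -119/13.

ẑ = -9.154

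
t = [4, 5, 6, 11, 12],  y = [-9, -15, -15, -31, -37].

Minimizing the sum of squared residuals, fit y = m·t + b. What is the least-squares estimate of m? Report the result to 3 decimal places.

Forming AᵀA = [[342, 38]; [38, 5]] and Aᵀy = [-986, -107]ᵀ gives AᵀA·[m, b]ᵀ = Aᵀy.
Determinant 342·5 − 38² = 266.
m = ((-986)·5 − 38·(-107))/266 = -432/133; b = (342·(-107) − 38·(-986))/266 = 23/7.

m = -3.248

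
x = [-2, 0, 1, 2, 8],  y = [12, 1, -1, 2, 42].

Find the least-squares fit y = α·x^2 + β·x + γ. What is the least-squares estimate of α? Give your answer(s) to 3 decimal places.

Entries of AᵀA: Σx^2·x^2 = 4129, Σx^2·x = 513, Σx^2 = 73, Σx·x = 73, Σx = 9, Σ1 = 5.
Right-hand side: Σx^2·y = 2743, Σx·y = 315, Σy = 56.
So AᵀA·[α, β, γ]ᵀ = Aᵀy: [[4129, 513, 73]; [513, 73, 9]; [73, 9, 5]]·[α, β, γ]ᵀ = [2743, 315, 56]ᵀ.
Row-reducing yields α = 17265/17732, β = -24561/8866, γ = 34949/17732.

α = 0.974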